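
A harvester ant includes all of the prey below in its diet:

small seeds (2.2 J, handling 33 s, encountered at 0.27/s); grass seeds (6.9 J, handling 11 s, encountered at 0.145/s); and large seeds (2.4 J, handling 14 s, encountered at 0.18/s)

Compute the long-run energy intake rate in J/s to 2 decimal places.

R = (0.27×2.2 + 0.145×6.9 + 0.18×2.4) / (1 + 0.27×33 + 0.145×11 + 0.18×14) = 2.026/14.03 = 0.1445 J/s.

0.14 J/s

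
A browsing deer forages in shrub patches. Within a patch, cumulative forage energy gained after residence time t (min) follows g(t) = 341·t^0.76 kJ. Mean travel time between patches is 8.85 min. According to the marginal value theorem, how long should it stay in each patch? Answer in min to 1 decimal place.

28.0 min

Optimal t* satisfies g'(t*) = g(t*)/(T + t*).
g'(t) = 0.76·341·t^-0.24. Setting 0.76·341·t^-0.24 = 341·t^0.76/(8.85+t) gives 0.76(8.85+t) = t, so 0.24·t = 0.76×8.85.
t* = 0.76×8.85/0.24 = 28.03 min.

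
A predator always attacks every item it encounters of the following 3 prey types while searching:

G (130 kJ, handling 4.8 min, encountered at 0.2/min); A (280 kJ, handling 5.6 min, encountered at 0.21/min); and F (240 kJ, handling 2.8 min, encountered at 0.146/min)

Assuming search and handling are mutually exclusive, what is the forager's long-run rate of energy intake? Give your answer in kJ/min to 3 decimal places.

33.807 kJ/min

R = (0.2×130 + 0.21×280 + 0.146×240) / (1 + 0.2×4.8 + 0.21×5.6 + 0.146×2.8) = 119.8/3.545 = 33.81 kJ/min.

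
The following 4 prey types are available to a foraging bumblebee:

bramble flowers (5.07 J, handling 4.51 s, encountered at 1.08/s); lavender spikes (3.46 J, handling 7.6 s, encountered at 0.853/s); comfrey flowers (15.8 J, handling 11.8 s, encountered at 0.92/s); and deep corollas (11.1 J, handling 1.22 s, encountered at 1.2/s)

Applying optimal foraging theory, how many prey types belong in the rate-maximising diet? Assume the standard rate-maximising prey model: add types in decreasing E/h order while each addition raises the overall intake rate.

E/h in descending order: deep corollas 9.1, comfrey flowers 1.34, bramble flowers 1.12, lavender spikes 0.455 J/s. The optimal diet is the largest prefix of this list for which every included type satisfies E_i/h_i > R on the types above it.
Rate on top 1: 5.406. comfrey flowers: 1.34 < 5.406 → exclude; stop.
Optimal diet: deep corollas — 1 of 4 types.

1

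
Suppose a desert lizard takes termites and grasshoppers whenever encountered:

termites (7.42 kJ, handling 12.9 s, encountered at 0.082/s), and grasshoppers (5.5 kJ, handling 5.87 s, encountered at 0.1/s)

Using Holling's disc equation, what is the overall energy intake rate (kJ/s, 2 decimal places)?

R = (0.082×7.42 + 0.1×5.5) / (1 + 0.082×12.9 + 0.1×5.87) = 1.158/2.645 = 0.438 kJ/s.

0.44 kJ/s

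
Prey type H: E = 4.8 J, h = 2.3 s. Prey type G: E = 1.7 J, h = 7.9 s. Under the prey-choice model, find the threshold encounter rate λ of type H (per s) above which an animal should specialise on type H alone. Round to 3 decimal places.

Drop type G once their profitability E₂/h₂ falls below the rate achievable on type H alone: E₂/h₂ = λE₁/(1 + λh₁).
Solve for λ: λE₁h₂ = E₂(1 + λh₁) → λ(E₁h₂ − E₂h₁) = E₂ → λ = E₂/(E₁h₂ − E₂h₁).
λ = 1.7/(4.8×7.9 − 1.7×2.3) = 1.7/34.01 = 0.04999 per s.

0.050 per s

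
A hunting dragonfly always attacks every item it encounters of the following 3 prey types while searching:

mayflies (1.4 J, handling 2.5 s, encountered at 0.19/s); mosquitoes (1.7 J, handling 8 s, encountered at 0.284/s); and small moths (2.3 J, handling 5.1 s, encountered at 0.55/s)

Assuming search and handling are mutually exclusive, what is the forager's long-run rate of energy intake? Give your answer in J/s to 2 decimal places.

R = (0.19×1.4 + 0.284×1.7 + 0.55×2.3) / (1 + 0.19×2.5 + 0.284×8 + 0.55×5.1) = 2.014/6.552 = 0.3074 J/s.

0.31 J/s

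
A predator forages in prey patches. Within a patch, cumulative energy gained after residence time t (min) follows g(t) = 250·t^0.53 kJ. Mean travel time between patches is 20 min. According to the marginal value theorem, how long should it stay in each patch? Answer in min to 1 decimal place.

Maximise g(t)/(T+t): set derivative to zero → g'(t)(T+t) = g(t).
g'(t) = 0.53·250·t^-0.47. Setting 0.53·250·t^-0.47 = 250·t^0.53/(20+t) gives 0.53(20+t) = t, so 0.47·t = 0.53×20.
t* = 0.53×20/0.47 = 22.55 min.

22.6 min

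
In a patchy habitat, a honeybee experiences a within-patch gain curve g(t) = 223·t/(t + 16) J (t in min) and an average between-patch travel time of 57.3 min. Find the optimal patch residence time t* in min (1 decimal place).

30.3 min

Optimal t* satisfies g'(t*) = g(t*)/(T + t*).
g'(t) = 223·16/(t + 16)². Setting 223·16/(t+16)² = 223t/[(t+16)(57.3+t)] gives 16(57.3+t) = t(t+16), so t² = 16×57.3 = 916.8.
t* = √916.8 = 30.28 min.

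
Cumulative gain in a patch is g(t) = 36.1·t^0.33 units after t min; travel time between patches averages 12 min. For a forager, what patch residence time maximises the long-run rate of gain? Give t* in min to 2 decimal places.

5.91 min

By the marginal value theorem, leave when the instantaneous gain rate g'(t) equals the habitat-wide average g(t)/(T + t).
g'(t) = 0.33·36.1·t^-0.67. Setting 0.33·36.1·t^-0.67 = 36.1·t^0.33/(12+t) gives 0.33(12+t) = t, so 0.67·t = 0.33×12.
t* = 0.33×12/0.67 = 5.91 min.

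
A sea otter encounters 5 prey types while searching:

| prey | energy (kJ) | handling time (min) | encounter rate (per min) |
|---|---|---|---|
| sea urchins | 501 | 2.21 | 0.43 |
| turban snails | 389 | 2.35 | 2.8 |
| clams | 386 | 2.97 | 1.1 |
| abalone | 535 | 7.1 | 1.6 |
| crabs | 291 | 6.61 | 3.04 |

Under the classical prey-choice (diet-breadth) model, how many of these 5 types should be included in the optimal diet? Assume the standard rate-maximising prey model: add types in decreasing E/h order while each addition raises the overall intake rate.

Rank by E/h (kJ/min): sea urchins 227, turban snails 166, clams 130, abalone 75.4, crabs 44. Include each in turn until the next type's E/h falls below the running intake rate.
Rate on top 1: 110.5. turban snails: 166 > 110.5 → include.
Rate on top 2: 152.9. clams: 130 < 152.9 → exclude; stop.
Optimal diet: sea urchins, turban snails — 2 of 5 types.

2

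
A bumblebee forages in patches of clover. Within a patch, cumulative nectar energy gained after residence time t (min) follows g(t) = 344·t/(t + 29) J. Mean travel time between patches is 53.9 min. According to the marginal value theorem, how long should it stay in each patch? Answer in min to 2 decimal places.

Maximise g(t)/(T+t): set derivative to zero → g'(t)(T+t) = g(t).
g'(t) = 344·29/(t + 29)². Setting 344·29/(t+29)² = 344t/[(t+29)(53.9+t)] gives 29(53.9+t) = t(t+29), so t² = 29×53.9 = 1563.
t* = √1563 = 39.54 min.

39.54 min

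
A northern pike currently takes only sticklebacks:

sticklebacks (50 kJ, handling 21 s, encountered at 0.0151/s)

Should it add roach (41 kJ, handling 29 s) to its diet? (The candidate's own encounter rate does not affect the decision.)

Yes

Intake rate on the current diet: R = (0.0151×50) / (1 + 0.0151×21) = 0.755/1.317 = 0.5732 kJ/s.
roach: E/h = 41/29 = 1.414 kJ/s.
Since 1.414 > R, including roach increases the long-run rate.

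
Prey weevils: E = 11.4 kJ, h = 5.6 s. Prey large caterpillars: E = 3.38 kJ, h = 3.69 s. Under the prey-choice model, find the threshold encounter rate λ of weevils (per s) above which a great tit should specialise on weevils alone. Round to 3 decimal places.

Drop large caterpillars once their profitability E₂/h₂ falls below the rate achievable on weevils alone: E₂/h₂ = λE₁/(1 + λh₁).
Solve for λ: λE₁h₂ = E₂(1 + λh₁) → λ(E₁h₂ − E₂h₁) = E₂ → λ = E₂/(E₁h₂ − E₂h₁).
λ = 3.38/(11.4×3.69 − 3.38×5.6) = 3.38/23.14 = 0.1461 per s.

0.146 per s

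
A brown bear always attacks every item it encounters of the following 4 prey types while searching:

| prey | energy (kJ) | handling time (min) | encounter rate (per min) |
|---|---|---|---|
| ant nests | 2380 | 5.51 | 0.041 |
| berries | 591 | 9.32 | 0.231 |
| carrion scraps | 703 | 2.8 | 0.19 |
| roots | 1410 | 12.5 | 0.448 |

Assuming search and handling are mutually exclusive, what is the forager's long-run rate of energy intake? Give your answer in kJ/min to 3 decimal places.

R = (0.041×2380 + 0.231×591 + 0.19×703 + 0.448×1410) / (1 + 0.041×5.51 + 0.231×9.32 + 0.19×2.8 + 0.448×12.5) = 999.4/9.511 = 105.1 kJ/min.

105.075 kJ/min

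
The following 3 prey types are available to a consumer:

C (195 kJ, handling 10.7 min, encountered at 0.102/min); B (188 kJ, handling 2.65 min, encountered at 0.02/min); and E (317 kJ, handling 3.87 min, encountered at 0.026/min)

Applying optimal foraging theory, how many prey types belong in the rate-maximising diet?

E/h in descending order: E 81.9, B 70.9, C 18.2 kJ/min. The optimal diet is the largest prefix of this list for which every included type satisfies E_i/h_i > R on the types above it.
Rate on top 1: 7.489. B: 70.9 > 7.489 → include.
Rate on top 2: 10.4. C: 18.2 > 10.4 → include.
Optimal diet: E, B, C — 3 of 3 types.

3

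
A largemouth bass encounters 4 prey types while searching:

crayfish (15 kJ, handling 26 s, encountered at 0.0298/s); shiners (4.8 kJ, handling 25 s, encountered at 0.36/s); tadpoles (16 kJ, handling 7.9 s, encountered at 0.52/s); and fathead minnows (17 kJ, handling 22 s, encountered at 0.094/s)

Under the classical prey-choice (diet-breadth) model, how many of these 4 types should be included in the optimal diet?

1

Rank by E/h (kJ/s): tadpoles 2.03, fathead minnows 0.773, crayfish 0.577, shiners 0.192. Include each in turn until the next type's E/h falls below the running intake rate.
Rate on top 1: 1.629. fathead minnows: 0.773 < 1.629 → exclude; stop.
Optimal diet: tadpoles — 1 of 4 types.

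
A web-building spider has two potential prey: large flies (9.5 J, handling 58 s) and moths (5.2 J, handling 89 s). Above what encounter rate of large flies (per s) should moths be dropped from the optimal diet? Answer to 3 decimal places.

Drop moths once their profitability E₂/h₂ falls below the rate achievable on large flies alone: E₂/h₂ = λE₁/(1 + λh₁).
Solve for λ: λE₁h₂ = E₂(1 + λh₁) → λ(E₁h₂ − E₂h₁) = E₂ → λ = E₂/(E₁h₂ − E₂h₁).
λ = 5.2/(9.5×89 − 5.2×58) = 5.2/543.9 = 0.009561 per s.

0.010 per s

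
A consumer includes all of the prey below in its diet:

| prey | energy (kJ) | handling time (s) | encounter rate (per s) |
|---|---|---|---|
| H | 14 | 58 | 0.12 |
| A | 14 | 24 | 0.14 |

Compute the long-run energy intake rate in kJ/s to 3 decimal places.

0.322 kJ/s

R = Σλ_iE_i / (1 + Σλ_ih_i)
Numerator: 0.12×14 + 0.14×14 = 3.64
Denominator: 1 + 0.12×58 + 0.14×24 = 11.32
R = 3.64/11.32 = 0.3216 kJ/s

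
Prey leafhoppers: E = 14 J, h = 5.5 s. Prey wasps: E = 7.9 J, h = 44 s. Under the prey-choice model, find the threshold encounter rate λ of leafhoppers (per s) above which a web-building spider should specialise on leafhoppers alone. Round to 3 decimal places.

0.014 per s

At the threshold, the rate on leafhoppers alone equals the profitability of wasps: λ·14/(1 + λ·5.5) = 7.9/44 = 0.1795.
Rearranging, λ(14 − 0.1795×5.5) = 0.1795, so λ = 0.1795/13.01 = 0.0138 per s.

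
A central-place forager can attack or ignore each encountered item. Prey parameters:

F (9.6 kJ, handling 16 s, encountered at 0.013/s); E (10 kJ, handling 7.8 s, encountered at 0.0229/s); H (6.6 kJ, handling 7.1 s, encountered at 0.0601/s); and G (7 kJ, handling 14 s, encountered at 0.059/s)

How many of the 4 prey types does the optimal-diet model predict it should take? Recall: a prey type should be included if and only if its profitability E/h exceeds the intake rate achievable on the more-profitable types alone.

Profitabilities (E/h, kJ/s): E 1.28, H 0.93, F 0.6, G 0.5. Add prey in this order while the next type's profitability exceeds the intake rate on those already taken.
Rate on top 1: 0.1943. H: 0.93 > 0.1943 → include.
Rate on top 2: 0.3897. F: 0.6 > 0.3897 → include.
Rate on top 3: 0.4139. G: 0.5 > 0.4139 → include.
Optimal diet: E, H, F, G — 4 of 4 types.

4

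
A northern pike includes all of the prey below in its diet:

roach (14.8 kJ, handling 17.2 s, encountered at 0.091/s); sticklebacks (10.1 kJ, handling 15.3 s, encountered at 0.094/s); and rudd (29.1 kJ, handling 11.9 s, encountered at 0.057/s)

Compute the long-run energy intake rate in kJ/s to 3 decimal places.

0.845 kJ/s

R = (0.091×14.8 + 0.094×10.1 + 0.057×29.1) / (1 + 0.091×17.2 + 0.094×15.3 + 0.057×11.9) = 3.955/4.682 = 0.8448 kJ/s.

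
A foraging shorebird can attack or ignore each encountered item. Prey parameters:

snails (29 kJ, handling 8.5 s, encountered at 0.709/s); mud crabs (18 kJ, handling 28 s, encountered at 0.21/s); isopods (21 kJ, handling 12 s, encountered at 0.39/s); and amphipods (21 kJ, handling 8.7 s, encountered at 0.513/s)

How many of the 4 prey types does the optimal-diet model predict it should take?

1

Profitabilities (E/h, kJ/s): snails 3.41, amphipods 2.41, isopods 1.75, mud crabs 0.643. Add prey in this order while the next type's profitability exceeds the intake rate on those already taken.
Rate on top 1: 2.926. amphipods: 2.41 < 2.926 → exclude; stop.
Optimal diet: snails — 1 of 4 types.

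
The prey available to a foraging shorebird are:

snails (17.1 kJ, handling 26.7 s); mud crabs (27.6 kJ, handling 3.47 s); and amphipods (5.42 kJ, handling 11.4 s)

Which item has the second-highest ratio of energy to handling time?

In descending order of E/h:
mud crabs: 27.6/3.47 = 7.95 kJ/s
snails: 17.1/26.7 = 0.64 kJ/s
amphipods: 5.42/11.4 = 0.475 kJ/s

snails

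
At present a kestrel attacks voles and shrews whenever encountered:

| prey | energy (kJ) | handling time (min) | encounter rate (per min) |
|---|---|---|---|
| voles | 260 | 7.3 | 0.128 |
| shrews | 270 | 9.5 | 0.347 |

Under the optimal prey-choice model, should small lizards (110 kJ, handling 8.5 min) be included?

No

On voles and shrews alone, R = ΣλE/(1+Σλh) = 127/5.231 = 24.27 kJ/min.
Profitability of small lizards: 110/8.5 = 12.94 kJ/min.
12.94 < 24.27, so adding small lizards would lower the average — exclude it.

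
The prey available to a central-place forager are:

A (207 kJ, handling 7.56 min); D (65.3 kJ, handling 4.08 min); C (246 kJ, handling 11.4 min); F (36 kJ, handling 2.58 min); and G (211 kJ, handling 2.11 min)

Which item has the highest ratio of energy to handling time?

G

Profitability E/h (kJ/min): A = 207/7.56 = 27.4, D = 65.3/4.08 = 16, C = 246/11.4 = 21.6, F = 36/2.58 = 14, G = 211/2.11 = 100.
Ranked: G > A > C > D > F.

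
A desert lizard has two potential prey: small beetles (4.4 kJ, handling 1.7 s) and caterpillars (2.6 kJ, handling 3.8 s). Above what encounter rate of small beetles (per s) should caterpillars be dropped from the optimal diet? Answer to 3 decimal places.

0.211 per s

At the threshold, the rate on small beetles alone equals the profitability of caterpillars: λ·4.4/(1 + λ·1.7) = 2.6/3.8 = 0.6842.
Rearranging, λ(4.4 − 0.6842×1.7) = 0.6842, so λ = 0.6842/3.237 = 0.2114 per s.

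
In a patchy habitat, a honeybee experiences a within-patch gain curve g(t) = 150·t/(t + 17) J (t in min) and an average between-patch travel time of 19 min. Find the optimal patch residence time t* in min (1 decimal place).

Optimal t* satisfies g'(t*) = g(t*)/(T + t*).
g'(t) = 150·17/(t + 17)². Setting 150·17/(t+17)² = 150t/[(t+17)(19+t)] gives 17(19+t) = t(t+17), so t² = 17×19 = 323.
t* = √323 = 17.97 min.

18.0 min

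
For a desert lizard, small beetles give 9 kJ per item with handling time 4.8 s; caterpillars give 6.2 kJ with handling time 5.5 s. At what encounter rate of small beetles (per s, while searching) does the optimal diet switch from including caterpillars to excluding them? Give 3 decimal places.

0.314 per s

At the threshold, the rate on small beetles alone equals the profitability of caterpillars: λ·9/(1 + λ·4.8) = 6.2/5.5 = 1.127.
Rearranging, λ(9 − 1.127×4.8) = 1.127, so λ = 1.127/3.589 = 0.3141 per s.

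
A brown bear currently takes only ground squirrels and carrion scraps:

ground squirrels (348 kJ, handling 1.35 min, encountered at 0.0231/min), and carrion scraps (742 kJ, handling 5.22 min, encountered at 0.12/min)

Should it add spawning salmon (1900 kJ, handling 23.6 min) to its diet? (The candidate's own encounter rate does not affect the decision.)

Current rate: (0.0231×348 + 0.12×742)/(1 + 0.0231×1.35 + 0.12×5.22) = 58.57 kJ/min.
Profitability of spawning salmon: 1900/23.6 = 80.51 kJ/min.
Since 80.51 > R, including spawning salmon increases the long-run rate.

Yes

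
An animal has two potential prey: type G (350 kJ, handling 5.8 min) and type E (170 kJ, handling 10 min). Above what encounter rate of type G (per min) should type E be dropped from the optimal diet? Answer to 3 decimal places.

Drop type E once their profitability E₂/h₂ falls below the rate achievable on type G alone: E₂/h₂ = λE₁/(1 + λh₁).
Solve for λ: λE₁h₂ = E₂(1 + λh₁) → λ(E₁h₂ − E₂h₁) = E₂ → λ = E₂/(E₁h₂ − E₂h₁).
λ = 170/(350×10 − 170×5.8) = 170/2514 = 0.06762 per min.

0.068 per min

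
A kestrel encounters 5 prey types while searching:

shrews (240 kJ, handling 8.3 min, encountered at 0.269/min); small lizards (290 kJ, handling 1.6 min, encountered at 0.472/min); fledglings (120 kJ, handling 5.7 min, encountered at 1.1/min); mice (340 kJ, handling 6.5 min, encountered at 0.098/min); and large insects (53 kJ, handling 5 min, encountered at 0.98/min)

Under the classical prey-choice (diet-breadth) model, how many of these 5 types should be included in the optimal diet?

Profitabilities (E/h, kJ/min): small lizards 181, mice 52.3, shrews 28.9, fledglings 21.1, large insects 10.6. Add prey in this order while the next type's profitability exceeds the intake rate on those already taken.
Rate on top 1: 77.99. mice: 52.3 < 77.99 → exclude; stop.
Optimal diet: small lizards — 1 of 5 types.

1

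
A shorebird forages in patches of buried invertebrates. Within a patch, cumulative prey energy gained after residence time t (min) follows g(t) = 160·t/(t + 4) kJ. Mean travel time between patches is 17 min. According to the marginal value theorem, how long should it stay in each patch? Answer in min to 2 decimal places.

8.25 min

By the marginal value theorem, leave when the instantaneous gain rate g'(t) equals the habitat-wide average g(t)/(T + t).
g'(t) = 160·4/(t + 4)². Setting 160·4/(t+4)² = 160t/[(t+4)(17+t)] gives 4(17+t) = t(t+4), so t² = 4×17 = 68.
t* = √68 = 8.246 min.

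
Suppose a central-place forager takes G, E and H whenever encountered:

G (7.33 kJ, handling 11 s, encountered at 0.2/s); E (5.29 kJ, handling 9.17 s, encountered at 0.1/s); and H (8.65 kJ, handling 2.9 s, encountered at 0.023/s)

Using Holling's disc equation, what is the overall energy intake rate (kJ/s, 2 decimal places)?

R = (0.2×7.33 + 0.1×5.29 + 0.023×8.65) / (1 + 0.2×11 + 0.1×9.17 + 0.023×2.9) = 2.194/4.184 = 0.5244 kJ/s.

0.52 kJ/s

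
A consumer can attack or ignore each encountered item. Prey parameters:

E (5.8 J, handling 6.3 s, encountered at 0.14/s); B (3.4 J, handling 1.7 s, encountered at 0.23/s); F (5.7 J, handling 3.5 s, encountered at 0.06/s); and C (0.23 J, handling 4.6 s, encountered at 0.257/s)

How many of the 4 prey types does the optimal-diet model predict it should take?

3

E/h in descending order: B 2, F 1.63, E 0.921, C 0.05 J/s. The optimal diet is the largest prefix of this list for which every included type satisfies E_i/h_i > R on the types above it.
Rate on top 1: 0.5622. F: 1.63 > 0.5622 → include.
Rate on top 2: 0.7021. E: 0.921 > 0.7021 → include.
Rate on top 3: 0.7797. C: 0.05 < 0.7797 → exclude; stop.
Optimal diet: B, F, E — 3 of 4 types.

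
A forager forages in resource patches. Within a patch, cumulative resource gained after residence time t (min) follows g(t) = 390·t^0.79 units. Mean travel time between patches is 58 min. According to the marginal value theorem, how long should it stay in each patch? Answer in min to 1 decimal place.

218.2 min

Optimal t* satisfies g'(t*) = g(t*)/(T + t*).
g'(t) = 0.79·390·t^-0.21. Setting 0.79·390·t^-0.21 = 390·t^0.79/(58+t) gives 0.79(58+t) = t, so 0.21·t = 0.79×58.
t* = 0.79×58/0.21 = 218.2 min.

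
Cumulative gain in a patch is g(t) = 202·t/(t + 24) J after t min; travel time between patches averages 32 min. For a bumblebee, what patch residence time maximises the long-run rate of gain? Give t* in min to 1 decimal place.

By the marginal value theorem, leave when the instantaneous gain rate g'(t) equals the habitat-wide average g(t)/(T + t).
g'(t) = 202·24/(t + 24)². Setting 202·24/(t+24)² = 202t/[(t+24)(32+t)] gives 24(32+t) = t(t+24), so t² = 24×32 = 768.
t* = √768 = 27.71 min.

27.7 min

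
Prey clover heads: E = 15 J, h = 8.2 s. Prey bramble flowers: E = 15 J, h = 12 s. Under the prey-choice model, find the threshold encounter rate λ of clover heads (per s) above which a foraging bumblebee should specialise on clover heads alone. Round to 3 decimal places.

0.263 per s

Drop bramble flowers once their profitability E₂/h₂ falls below the rate achievable on clover heads alone: E₂/h₂ = λE₁/(1 + λh₁).
Solve for λ: λE₁h₂ = E₂(1 + λh₁) → λ(E₁h₂ − E₂h₁) = E₂ → λ = E₂/(E₁h₂ − E₂h₁).
λ = 15/(15×12 − 15×8.2) = 15/57 = 0.2632 per s.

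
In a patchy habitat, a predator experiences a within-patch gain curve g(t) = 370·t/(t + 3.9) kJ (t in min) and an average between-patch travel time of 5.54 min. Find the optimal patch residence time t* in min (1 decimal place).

4.6 min

By the marginal value theorem, leave when the instantaneous gain rate g'(t) equals the habitat-wide average g(t)/(T + t).
g'(t) = 370·3.9/(t + 3.9)². Setting 370·3.9/(t+3.9)² = 370t/[(t+3.9)(5.54+t)] gives 3.9(5.54+t) = t(t+3.9), so t² = 3.9×5.54 = 21.61.
t* = √21.61 = 4.648 min.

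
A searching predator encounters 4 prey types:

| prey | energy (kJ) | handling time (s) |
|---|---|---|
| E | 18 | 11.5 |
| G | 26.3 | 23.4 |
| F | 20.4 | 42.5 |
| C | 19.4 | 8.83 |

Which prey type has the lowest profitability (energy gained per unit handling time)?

F

In descending order of E/h:
C: 19.4/8.83 = 2.2 kJ/s
E: 18/11.5 = 1.57 kJ/s
G: 26.3/23.4 = 1.12 kJ/s
F: 20.4/42.5 = 0.48 kJ/s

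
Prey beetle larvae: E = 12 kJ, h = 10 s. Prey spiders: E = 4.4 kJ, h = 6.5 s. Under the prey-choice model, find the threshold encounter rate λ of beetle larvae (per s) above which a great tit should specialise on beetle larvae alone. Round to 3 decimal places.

The zero-one rule: include spiders iff E₂/h₂ > λE₁/(1+λh₁). Equality gives the switch point.
λE₁h₂ = E₂ + λE₂h₁ ⇒ λ = E₂/(E₁h₂ − E₂h₁) = 4.4/(78 − 44) = 0.1294 per s.

0.129 per s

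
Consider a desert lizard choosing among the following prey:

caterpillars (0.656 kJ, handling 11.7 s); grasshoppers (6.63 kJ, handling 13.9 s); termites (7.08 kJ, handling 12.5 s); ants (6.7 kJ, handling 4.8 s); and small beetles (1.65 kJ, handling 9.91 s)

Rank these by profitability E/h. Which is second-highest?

termites

Profitability E/h (kJ/s): caterpillars = 0.656/11.7 = 0.0561, grasshoppers = 6.63/13.9 = 0.477, termites = 7.08/12.5 = 0.566, ants = 6.7/4.8 = 1.4, small beetles = 1.65/9.91 = 0.166.
Ranked: ants > termites > grasshoppers > small beetles > caterpillars.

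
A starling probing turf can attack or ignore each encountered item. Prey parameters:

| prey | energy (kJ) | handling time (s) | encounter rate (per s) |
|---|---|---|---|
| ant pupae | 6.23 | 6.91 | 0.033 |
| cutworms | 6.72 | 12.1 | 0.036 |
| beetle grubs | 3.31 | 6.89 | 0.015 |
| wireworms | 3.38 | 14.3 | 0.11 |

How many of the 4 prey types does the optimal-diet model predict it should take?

3

Rank by E/h (kJ/s): ant pupae 0.902, cutworms 0.555, beetle grubs 0.48, wireworms 0.236. Include each in turn until the next type's E/h falls below the running intake rate.
Rate on top 1: 0.1674. cutworms: 0.555 > 0.1674 → include.
Rate on top 2: 0.269. beetle grubs: 0.48 > 0.269 → include.
Rate on top 3: 0.2814. wireworms: 0.236 < 0.2814 → exclude; stop.
Optimal diet: ant pupae, cutworms, beetle grubs — 3 of 4 types.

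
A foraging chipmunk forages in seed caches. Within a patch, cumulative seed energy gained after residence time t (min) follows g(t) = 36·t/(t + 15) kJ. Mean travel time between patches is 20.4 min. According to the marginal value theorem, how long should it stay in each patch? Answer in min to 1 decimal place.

17.5 min

Optimal t* satisfies g'(t*) = g(t*)/(T + t*).
g'(t) = 36·15/(t + 15)². Setting 36·15/(t+15)² = 36t/[(t+15)(20.4+t)] gives 15(20.4+t) = t(t+15), so t² = 15×20.4 = 306.
t* = √306 = 17.49 min.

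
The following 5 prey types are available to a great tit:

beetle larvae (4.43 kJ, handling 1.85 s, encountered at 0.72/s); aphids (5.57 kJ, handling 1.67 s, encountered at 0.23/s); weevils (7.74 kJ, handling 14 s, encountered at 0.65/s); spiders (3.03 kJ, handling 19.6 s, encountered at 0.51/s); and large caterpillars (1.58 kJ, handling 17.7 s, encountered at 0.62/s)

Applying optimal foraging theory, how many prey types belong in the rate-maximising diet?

Profitabilities (E/h, kJ/s): aphids 3.34, beetle larvae 2.39, weevils 0.553, spiders 0.155, large caterpillars 0.0893. Add prey in this order while the next type's profitability exceeds the intake rate on those already taken.
Rate on top 1: 0.9256. beetle larvae: 2.39 > 0.9256 → include.
Rate on top 2: 1.646. weevils: 0.553 < 1.646 → exclude; stop.
Optimal diet: aphids, beetle larvae — 2 of 5 types.

2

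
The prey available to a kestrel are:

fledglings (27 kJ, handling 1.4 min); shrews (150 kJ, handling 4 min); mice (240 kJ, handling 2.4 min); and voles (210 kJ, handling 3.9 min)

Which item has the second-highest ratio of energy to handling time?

Profitability E/h (kJ/min): fledglings = 27/1.4 = 19.3, shrews = 150/4 = 37.5, mice = 240/2.4 = 100, voles = 210/3.9 = 53.8.
Ranked: mice > voles > shrews > fledglings.

voles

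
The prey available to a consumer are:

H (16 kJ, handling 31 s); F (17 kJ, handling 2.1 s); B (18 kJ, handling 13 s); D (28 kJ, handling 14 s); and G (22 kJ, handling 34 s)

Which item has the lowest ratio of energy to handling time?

H

Profitability E/h (kJ/s): H = 16/31 = 0.516, F = 17/2.1 = 8.1, B = 18/13 = 1.38, D = 28/14 = 2, G = 22/34 = 0.647.
Ranked: F > D > B > G > H.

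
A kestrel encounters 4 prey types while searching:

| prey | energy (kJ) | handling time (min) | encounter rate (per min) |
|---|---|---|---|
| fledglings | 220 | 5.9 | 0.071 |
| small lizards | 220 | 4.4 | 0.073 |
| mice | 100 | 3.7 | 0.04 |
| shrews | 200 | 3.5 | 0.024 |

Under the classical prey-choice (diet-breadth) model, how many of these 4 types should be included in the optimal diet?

4

Rank by E/h (kJ/min): shrews 57.1, small lizards 50, fledglings 37.3, mice 27. Include each in turn until the next type's E/h falls below the running intake rate.
Rate on top 1: 4.428. small lizards: 50 > 4.428 → include.
Rate on top 2: 14.84. fledglings: 37.3 > 14.84 → include.
Rate on top 3: 20. mice: 27 > 20 → include.
Optimal diet: shrews, small lizards, fledglings, mice — 4 of 4 types.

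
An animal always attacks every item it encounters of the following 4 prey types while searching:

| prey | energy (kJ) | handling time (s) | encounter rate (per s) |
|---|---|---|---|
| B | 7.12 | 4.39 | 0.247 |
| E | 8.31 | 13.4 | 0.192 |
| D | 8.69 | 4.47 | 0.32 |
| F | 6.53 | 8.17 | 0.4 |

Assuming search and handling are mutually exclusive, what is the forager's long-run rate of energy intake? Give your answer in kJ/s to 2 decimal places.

0.93 kJ/s

Energy encountered per unit search time: 0.247×7.12 + 0.192×8.31 + 0.32×8.69 + 0.4×6.53 = 8.747 kJ/s.
Handling time per unit search time: 0.247×4.39 + 0.192×13.4 + 0.32×4.47 + 0.4×8.17 = 8.356.
Rate = 8.747/(1 + 8.356) = 0.935 kJ/s.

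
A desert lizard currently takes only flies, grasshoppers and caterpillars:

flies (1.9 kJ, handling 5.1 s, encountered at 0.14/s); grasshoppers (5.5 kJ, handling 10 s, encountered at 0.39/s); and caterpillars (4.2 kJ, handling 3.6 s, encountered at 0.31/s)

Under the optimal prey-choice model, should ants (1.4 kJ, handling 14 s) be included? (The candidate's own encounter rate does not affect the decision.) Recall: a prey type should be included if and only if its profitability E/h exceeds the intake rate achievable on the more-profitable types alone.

No

Current rate: (0.14×1.9 + 0.39×5.5 + 0.31×4.2)/(1 + 0.14×5.1 + 0.39×10 + 0.31×3.6) = 0.5517 kJ/s.
ants: E/h = 1.4/14 = 0.1 kJ/s.
0.1 < 0.5517, so adding ants would lower the average — exclude it.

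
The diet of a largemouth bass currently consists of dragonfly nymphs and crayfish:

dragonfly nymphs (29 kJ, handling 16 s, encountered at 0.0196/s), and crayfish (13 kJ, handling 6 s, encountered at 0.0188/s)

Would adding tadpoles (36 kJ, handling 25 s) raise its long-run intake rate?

Yes

Intake rate on the current diet: R = (0.0196×29 + 0.0188×13) / (1 + 0.0196×16 + 0.0188×6) = 0.8128/1.426 = 0.5698 kJ/s.
tadpoles: E/h = 36/25 = 1.44 kJ/s.
1.44 > 0.5698, so adding tadpoles raises the average — include it.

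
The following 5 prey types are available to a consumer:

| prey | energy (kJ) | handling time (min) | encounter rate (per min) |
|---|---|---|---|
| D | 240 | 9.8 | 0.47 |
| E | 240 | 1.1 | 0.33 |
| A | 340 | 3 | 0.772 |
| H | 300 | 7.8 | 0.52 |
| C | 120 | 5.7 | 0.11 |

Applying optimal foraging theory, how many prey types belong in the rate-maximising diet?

Profitabilities (E/h, kJ/min): E 218, A 113, H 38.5, D 24.5, C 21.1. Add prey in this order while the next type's profitability exceeds the intake rate on those already taken.
Rate on top 1: 58.11. A: 113 > 58.11 → include.
Rate on top 2: 92.87. H: 38.5 < 92.87 → exclude; stop.
Optimal diet: E, A — 2 of 5 types.

2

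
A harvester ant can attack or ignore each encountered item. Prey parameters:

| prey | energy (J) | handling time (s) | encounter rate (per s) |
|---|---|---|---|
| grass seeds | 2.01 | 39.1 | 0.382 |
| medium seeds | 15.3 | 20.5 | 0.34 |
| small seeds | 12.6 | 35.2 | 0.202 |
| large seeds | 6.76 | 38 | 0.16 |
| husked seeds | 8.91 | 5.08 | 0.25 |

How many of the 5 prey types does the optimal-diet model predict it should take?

E/h in descending order: husked seeds 1.75, medium seeds 0.746, small seeds 0.358, large seeds 0.178, grass seeds 0.0514 J/s. The optimal diet is the largest prefix of this list for which every included type satisfies E_i/h_i > R on the types above it.
Rate on top 1: 0.9813. medium seeds: 0.746 < 0.9813 → exclude; stop.
Optimal diet: husked seeds — 1 of 5 types.

1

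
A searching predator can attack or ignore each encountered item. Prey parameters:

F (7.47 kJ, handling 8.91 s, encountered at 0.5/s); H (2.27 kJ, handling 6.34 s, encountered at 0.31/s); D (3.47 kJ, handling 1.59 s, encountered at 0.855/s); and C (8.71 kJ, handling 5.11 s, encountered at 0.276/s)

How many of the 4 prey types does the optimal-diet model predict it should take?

2

Profitabilities (E/h, kJ/s): D 2.18, C 1.7, F 0.838, H 0.358. Add prey in this order while the next type's profitability exceeds the intake rate on those already taken.
Rate on top 1: 1.257. C: 1.7 > 1.257 → include.
Rate on top 2: 1.425. F: 0.838 < 1.425 → exclude; stop.
Optimal diet: D, C — 2 of 4 types.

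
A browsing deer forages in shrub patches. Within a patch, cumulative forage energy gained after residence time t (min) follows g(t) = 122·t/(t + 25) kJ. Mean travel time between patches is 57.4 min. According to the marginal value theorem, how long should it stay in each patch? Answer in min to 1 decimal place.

By the marginal value theorem, leave when the instantaneous gain rate g'(t) equals the habitat-wide average g(t)/(T + t).
g'(t) = 122·25/(t + 25)². Setting 122·25/(t+25)² = 122t/[(t+25)(57.4+t)] gives 25(57.4+t) = t(t+25), so t² = 25×57.4 = 1435.
t* = √1435 = 37.88 min.

37.9 min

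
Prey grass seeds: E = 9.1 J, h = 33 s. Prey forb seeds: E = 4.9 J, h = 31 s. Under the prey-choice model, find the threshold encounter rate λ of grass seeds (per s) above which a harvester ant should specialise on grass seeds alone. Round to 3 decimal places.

The zero-one rule: include forb seeds iff E₂/h₂ > λE₁/(1+λh₁). Equality gives the switch point.
λE₁h₂ = E₂ + λE₂h₁ ⇒ λ = E₂/(E₁h₂ − E₂h₁) = 4.9/(282.1 − 161.7) = 0.0407 per s.

0.041 per s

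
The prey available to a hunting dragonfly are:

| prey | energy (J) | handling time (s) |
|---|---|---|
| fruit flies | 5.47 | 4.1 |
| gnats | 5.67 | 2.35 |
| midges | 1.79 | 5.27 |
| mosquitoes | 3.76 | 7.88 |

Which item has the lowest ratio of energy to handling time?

In descending order of E/h:
gnats: 5.67/2.35 = 2.41 J/s
fruit flies: 5.47/4.1 = 1.33 J/s
mosquitoes: 3.76/7.88 = 0.477 J/s
midges: 1.79/5.27 = 0.34 J/s

midges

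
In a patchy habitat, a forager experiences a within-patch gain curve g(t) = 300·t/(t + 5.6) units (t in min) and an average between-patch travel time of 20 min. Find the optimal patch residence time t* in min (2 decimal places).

10.58 min

By the marginal value theorem, leave when the instantaneous gain rate g'(t) equals the habitat-wide average g(t)/(T + t).
g'(t) = 300·5.6/(t + 5.6)². Setting 300·5.6/(t+5.6)² = 300t/[(t+5.6)(20+t)] gives 5.6(20+t) = t(t+5.6), so t² = 5.6×20 = 112.
t* = √112 = 10.58 min.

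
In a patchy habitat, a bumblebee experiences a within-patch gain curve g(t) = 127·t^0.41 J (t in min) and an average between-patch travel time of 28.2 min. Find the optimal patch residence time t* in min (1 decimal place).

19.6 min

By the marginal value theorem, leave when the instantaneous gain rate g'(t) equals the habitat-wide average g(t)/(T + t).
g'(t) = 0.41·127·t^-0.59. Setting 0.41·127·t^-0.59 = 127·t^0.41/(28.2+t) gives 0.41(28.2+t) = t, so 0.59·t = 0.41×28.2.
t* = 0.41×28.2/0.59 = 19.6 min.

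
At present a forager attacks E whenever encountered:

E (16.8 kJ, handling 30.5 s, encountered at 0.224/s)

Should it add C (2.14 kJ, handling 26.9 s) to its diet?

No

Current rate: (0.224×16.8)/(1 + 0.224×30.5) = 0.4805 kJ/s.
Profitability of C: 2.14/26.9 = 0.07955 kJ/s.
Since 0.07955 < R, time spent handling C is better spent searching.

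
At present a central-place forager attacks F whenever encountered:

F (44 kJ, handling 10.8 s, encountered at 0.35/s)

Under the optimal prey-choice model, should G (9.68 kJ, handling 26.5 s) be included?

On F alone, R = ΣλE/(1+Σλh) = 15.4/4.78 = 3.222 kJ/s.
Profitability of G: 9.68/26.5 = 0.3653 kJ/s.
0.3653 < 3.222, so adding G would lower the average — exclude it.

No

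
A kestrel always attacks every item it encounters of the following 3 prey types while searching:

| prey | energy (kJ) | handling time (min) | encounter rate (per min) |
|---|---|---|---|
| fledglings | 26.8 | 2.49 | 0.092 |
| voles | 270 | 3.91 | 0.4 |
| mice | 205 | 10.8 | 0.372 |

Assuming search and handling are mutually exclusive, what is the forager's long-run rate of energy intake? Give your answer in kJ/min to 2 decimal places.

27.42 kJ/min

R = (0.092×26.8 + 0.4×270 + 0.372×205) / (1 + 0.092×2.49 + 0.4×3.91 + 0.372×10.8) = 186.7/6.811 = 27.42 kJ/min.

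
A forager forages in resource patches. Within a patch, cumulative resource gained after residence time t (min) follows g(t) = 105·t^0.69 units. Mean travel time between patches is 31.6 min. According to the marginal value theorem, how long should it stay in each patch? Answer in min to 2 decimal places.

70.34 min

By the marginal value theorem, leave when the instantaneous gain rate g'(t) equals the habitat-wide average g(t)/(T + t).
g'(t) = 0.69·105·t^-0.31. Setting 0.69·105·t^-0.31 = 105·t^0.69/(31.6+t) gives 0.69(31.6+t) = t, so 0.31·t = 0.69×31.6.
t* = 0.69×31.6/0.31 = 70.34 min.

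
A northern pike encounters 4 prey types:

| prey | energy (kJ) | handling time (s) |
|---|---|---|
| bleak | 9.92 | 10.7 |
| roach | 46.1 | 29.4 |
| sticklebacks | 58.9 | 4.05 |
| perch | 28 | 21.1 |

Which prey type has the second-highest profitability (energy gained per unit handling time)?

In descending order of E/h:
sticklebacks: 58.9/4.05 = 14.5 kJ/s
roach: 46.1/29.4 = 1.57 kJ/s
perch: 28/21.1 = 1.33 kJ/s
bleak: 9.92/10.7 = 0.927 kJ/s

roach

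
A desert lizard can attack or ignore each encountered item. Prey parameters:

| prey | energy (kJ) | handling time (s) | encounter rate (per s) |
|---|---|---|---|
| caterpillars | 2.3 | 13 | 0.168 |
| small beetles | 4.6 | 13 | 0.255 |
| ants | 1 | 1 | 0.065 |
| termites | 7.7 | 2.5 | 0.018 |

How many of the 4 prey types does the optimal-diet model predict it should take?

3

Rank by E/h (kJ/s): termites 3.08, ants 1, small beetles 0.354, caterpillars 0.177. Include each in turn until the next type's E/h falls below the running intake rate.
Rate on top 1: 0.1326. ants: 1 > 0.1326 → include.
Rate on top 2: 0.1834. small beetles: 0.354 > 0.1834 → include.
Rate on top 3: 0.3111. caterpillars: 0.177 < 0.3111 → exclude; stop.
Optimal diet: termites, ants, small beetles — 3 of 4 types.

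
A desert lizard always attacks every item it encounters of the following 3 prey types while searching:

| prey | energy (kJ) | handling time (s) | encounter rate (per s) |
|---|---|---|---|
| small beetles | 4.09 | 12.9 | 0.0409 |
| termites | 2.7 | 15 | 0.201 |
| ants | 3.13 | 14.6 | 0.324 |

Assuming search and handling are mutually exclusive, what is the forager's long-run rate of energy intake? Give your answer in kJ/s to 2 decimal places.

0.19 kJ/s

R = (0.0409×4.09 + 0.201×2.7 + 0.324×3.13) / (1 + 0.0409×12.9 + 0.201×15 + 0.324×14.6) = 1.724/9.273 = 0.1859 kJ/s.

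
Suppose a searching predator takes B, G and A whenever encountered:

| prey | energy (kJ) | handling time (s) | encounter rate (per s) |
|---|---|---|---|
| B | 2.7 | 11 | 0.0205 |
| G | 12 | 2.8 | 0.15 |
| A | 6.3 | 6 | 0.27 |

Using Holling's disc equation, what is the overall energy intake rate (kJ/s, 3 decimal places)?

Energy encountered per unit search time: 0.0205×2.7 + 0.15×12 + 0.27×6.3 = 3.556 kJ/s.
Handling time per unit search time: 0.0205×11 + 0.15×2.8 + 0.27×6 = 2.266.
Rate = 3.556/(1 + 2.266) = 1.089 kJ/s.

1.089 kJ/s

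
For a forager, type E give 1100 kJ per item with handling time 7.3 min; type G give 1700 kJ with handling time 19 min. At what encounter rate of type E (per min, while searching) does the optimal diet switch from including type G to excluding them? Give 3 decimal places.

0.200 per min

At the threshold, the rate on type E alone equals the profitability of type G: λ·1100/(1 + λ·7.3) = 1700/19 = 89.47.
Rearranging, λ(1100 − 89.47×7.3) = 89.47, so λ = 89.47/446.8 = 0.2002 per min.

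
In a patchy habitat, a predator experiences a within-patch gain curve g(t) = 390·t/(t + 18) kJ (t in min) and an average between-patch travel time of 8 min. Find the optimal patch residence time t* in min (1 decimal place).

12.0 min

By the marginal value theorem, leave when the instantaneous gain rate g'(t) equals the habitat-wide average g(t)/(T + t).
g'(t) = 390·18/(t + 18)². Setting 390·18/(t+18)² = 390t/[(t+18)(8+t)] gives 18(8+t) = t(t+18), so t² = 18×8 = 144.
t* = √144 = 12 min.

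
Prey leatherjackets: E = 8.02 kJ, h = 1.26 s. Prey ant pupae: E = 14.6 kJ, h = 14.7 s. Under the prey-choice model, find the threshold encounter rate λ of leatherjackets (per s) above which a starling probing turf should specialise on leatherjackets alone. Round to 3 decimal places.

Drop ant pupae once their profitability E₂/h₂ falls below the rate achievable on leatherjackets alone: E₂/h₂ = λE₁/(1 + λh₁).
Solve for λ: λE₁h₂ = E₂(1 + λh₁) → λ(E₁h₂ − E₂h₁) = E₂ → λ = E₂/(E₁h₂ − E₂h₁).
λ = 14.6/(8.02×14.7 − 14.6×1.26) = 14.6/99.5 = 0.1467 per s.

0.147 per s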